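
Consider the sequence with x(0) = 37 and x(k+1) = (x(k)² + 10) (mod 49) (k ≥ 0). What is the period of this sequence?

3

Computing terms: x(0) = 37,  x(1) = 7,  x(2) = 10,  x(3) = 12,  x(4) = 7.
Since x(4) = x(1) = 7, the sequence is eventually periodic: after a pre-period of length 1 it cycles with period 3.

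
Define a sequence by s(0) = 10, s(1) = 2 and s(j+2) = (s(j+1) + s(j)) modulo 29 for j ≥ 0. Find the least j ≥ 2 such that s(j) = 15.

10

Computing terms: s(0) = 10, s(1) = 2, s(2) = 12, s(3) = 14, s(4) = 26, s(5) = 11, s(6) = 8, s(7) = 19, s(8) = 27, s(9) = 17, s(10) = 15, s(11) = 3, s(12) = 18, s(13) = 21, s(14) = 10, s(15) = 2.
The sequence repeats with period 14.
The value 15 first appears (with j ≥ 2) at s(10).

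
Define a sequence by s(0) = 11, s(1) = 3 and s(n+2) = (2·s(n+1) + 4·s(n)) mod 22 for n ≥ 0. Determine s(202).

6

We have s(0) = 11; s(1) = 3; s(2) = 6; s(3) = 2; s(4) = 6; s(5) = 20; s(6) = 20; s(7) = 10; s(8) = 12; s(9) = 20; s(10) = 0; s(11) = 14; s(12) = 6; s(13) = 2.
Since (s(12), s(13)) = (s(2), s(3)) = (6, 2) (two consecutive terms determine the rest), the sequence is eventually periodic: after a pre-period of length 2 it cycles with period 10.
For n ≥ 2, s(n) depends only on (n - 2) mod 10. (202 - 2) mod 10 = 0, so s(202) = s(2) = 6.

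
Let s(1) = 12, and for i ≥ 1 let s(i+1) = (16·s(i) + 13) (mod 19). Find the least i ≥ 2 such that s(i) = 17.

Computing terms: s(1) = 12, s(2) = 15, s(3) = 6, s(4) = 14, s(5) = 9, s(6) = 5, s(7) = 17, s(8) = 0, s(9) = 13, s(10) = 12.
Since s(10) = s(1) = 12, the sequence is periodic with period 9.
The value 17 first appears (with i ≥ 2) at s(7).

7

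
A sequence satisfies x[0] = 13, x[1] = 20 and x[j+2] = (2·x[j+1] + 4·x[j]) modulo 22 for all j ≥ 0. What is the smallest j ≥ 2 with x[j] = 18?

x[0] = 13; x[1] = 20; x[2] = 4; x[3] = 0; x[4] = 16; x[5] = 10; x[6] = 18; x[7] = 10; x[8] = 4; x[9] = 4; x[10] = 2; x[11] = 20; x[12] = 4.
Since (x[11], x[12]) = (x[1], x[2]) = (20, 4) (two consecutive terms determine the rest), the sequence is eventually periodic: after a pre-period of length 1 it cycles with period 10.
The value 18 first appears (with j ≥ 2) at x[6].

6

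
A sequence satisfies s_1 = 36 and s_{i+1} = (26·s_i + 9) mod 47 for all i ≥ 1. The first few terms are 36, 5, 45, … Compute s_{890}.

13

Listing terms: s_1 = 36; s_2 = 5; s_3 = 45; s_4 = 4; s_5 = 19; s_6 = 33; s_7 = 21; s_8 = 38; s_9 = 10; s_{10} = 34; s_{11} = 0; s_{12} = 9; s_{13} = 8; s_{14} = 29; s_{15} = 11; s_{16} = 13; s_{17} = 18; s_{18} = 7; s_{19} = 3; s_{20} = 40; s_{21} = 15; s_{22} = 23; s_{23} = 43; s_{24} = 46; s_{25} = 30; s_{26} = 37; s_{27} = 31; s_{28} = 16; s_{29} = 2; s_{30} = 14; s_{31} = 44; s_{32} = 25; s_{33} = 1; s_{34} = 35; s_{35} = 26; s_{36} = 27; s_{37} = 6; s_{38} = 24; s_{39} = 22; s_{40} = 17; s_{41} = 28; s_{42} = 32; s_{43} = 42; s_{44} = 20; s_{45} = 12; s_{46} = 39; s_{47} = 36.
Since s_{47} = s_1 = 36, the sequence is periodic with period 46.
(890 - 1) mod 46 = 15, so s_{890} = s_{16} = 13.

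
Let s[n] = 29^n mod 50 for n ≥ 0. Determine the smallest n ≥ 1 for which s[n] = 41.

We have s[0] = 1, s[1] = 29, s[2] = 41, s[3] = 39, s[4] = 31, s[5] = 49, s[6] = 21, s[7] = 9, s[8] = 11, s[9] = 19, s[10] = 1.
Since s[10] = s[0] = 1, the sequence is periodic with period 10.
The value 41 first appears (with n ≥ 1) at s[2].

2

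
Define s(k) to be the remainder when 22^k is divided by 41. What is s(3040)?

1

s(0) = 1; s(1) = 22; s(2) = 33; s(3) = 29; s(4) = 23; s(5) = 14; s(6) = 21; s(7) = 11; s(8) = 37; s(9) = 35; s(10) = 32; s(11) = 7; s(12) = 31; s(13) = 26; s(14) = 39; s(15) = 38; s(16) = 16; s(17) = 24; s(18) = 36; s(19) = 13; s(20) = 40; s(21) = 19; s(22) = 8; s(23) = 12; s(24) = 18; s(25) = 27; s(26) = 20; s(27) = 30; s(28) = 4; s(29) = 6; s(30) = 9; s(31) = 34; s(32) = 10; s(33) = 15; s(34) = 2; s(35) = 3; s(36) = 25; s(37) = 17; s(38) = 5; s(39) = 28; s(40) = 1.
Since s(40) = s(0) = 1, the sequence is periodic with period 40.
(3040 - 0) mod 40 = 0, so s(3040) = s(0) = 1.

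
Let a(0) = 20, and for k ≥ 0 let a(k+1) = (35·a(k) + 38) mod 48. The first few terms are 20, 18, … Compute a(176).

20

Listing terms: a(0) = 20,  a(1) = 18,  a(2) = 44,  a(3) = 42,  a(4) = 20.
Since a(4) = a(0) = 20, the sequence is periodic with period 4.
So a(176) = a(0 + ((176-0) mod 4)) = a(0) = 20.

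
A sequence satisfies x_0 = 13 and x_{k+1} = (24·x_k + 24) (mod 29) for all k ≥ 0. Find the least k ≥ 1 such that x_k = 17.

1

Computing terms: x_0 = 13, x_1 = 17, x_2 = 26, x_3 = 10, x_4 = 3, x_5 = 9, x_6 = 8, x_7 = 13.
The sequence repeats with period 7.
The value 17 first appears (with k ≥ 1) at x_1.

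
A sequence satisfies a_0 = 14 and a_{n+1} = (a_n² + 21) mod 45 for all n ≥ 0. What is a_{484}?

22

We have a_0 = 14; a_1 = 37; a_2 = 40; a_3 = 1; a_4 = 22; a_5 = 10; a_6 = 31; a_7 = 37.
Since a_7 = a_1 = 37, the sequence is eventually periodic: after a pre-period of length 1 it cycles with period 6.
For n ≥ 1, a_n depends only on (n - 1) mod 6. (484 - 1) mod 6 = 3, so a_{484} = a_4 = 22.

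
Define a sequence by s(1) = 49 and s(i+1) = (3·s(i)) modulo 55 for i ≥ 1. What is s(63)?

We have s(1) = 49; s(2) = 37; s(3) = 1; s(4) = 3; s(5) = 9; s(6) = 27; s(7) = 26; s(8) = 23; s(9) = 14; s(10) = 42; s(11) = 16; s(12) = 48; s(13) = 34; s(14) = 47; s(15) = 31; s(16) = 38; s(17) = 4; s(18) = 12; s(19) = 36; s(20) = 53; s(21) = 49.
The sequence repeats with period 20.
(63 - 1) mod 20 = 2, so s(63) = s(3) = 1.

1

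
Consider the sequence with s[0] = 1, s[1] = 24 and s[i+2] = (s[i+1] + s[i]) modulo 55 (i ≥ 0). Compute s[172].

We have s[0] = 1,  s[1] = 24,  s[2] = 25,  s[3] = 49,  s[4] = 19,  s[5] = 13,  s[6] = 32,  s[7] = 45,  s[8] = 22,  s[9] = 12,  s[10] = 34,  s[11] = 46,  s[12] = 25,  s[13] = 16,  s[14] = 41,  s[15] = 2,  s[16] = 43,  s[17] = 45,  s[18] = 33,  s[19] = 23,  s[20] = 1,  s[21] = 24.
Since (s[20], s[21]) = (s[0], s[1]) = (1, 24) (two consecutive terms determine the rest), the sequence is periodic with period 20.
So s[172] = s[0 + ((172-0) mod 20)] = s[12] = 25.

25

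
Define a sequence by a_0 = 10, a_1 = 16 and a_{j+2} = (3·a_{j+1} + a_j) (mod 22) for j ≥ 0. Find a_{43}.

We have a_0 = 10,  a_1 = 16,  a_2 = 14,  a_3 = 14,  a_4 = 12,  a_5 = 6,  a_6 = 8,  a_7 = 8,  a_8 = 10,  a_9 = 16.
Since (a_8, a_9) = (a_0, a_1) = (10, 16) (two consecutive terms determine the rest), the sequence is periodic with period 8.
So a_{43} = a_{0 + ((43-0) mod 8)} = a_3 = 14.

14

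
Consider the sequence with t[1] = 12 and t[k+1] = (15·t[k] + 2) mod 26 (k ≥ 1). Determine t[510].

Listing terms: t[1] = 12, t[2] = 0, t[3] = 2, t[4] = 6, t[5] = 14, t[6] = 4, t[7] = 10, t[8] = 22, t[9] = 20, t[10] = 16, t[11] = 8, t[12] = 18, t[13] = 12.
The sequence repeats with period 12.
(510 - 1) mod 12 = 5, so t[510] = t[6] = 4.

4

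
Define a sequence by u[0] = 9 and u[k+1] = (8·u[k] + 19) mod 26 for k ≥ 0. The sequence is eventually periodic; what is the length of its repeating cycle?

Computing terms: u[0] = 9,  u[1] = 13,  u[2] = 19,  u[3] = 15,  u[4] = 9.
The sequence repeats with period 4.

4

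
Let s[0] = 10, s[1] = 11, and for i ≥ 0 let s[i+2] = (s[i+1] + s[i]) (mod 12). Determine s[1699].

Computing terms: s[0] = 10, s[1] = 11, s[2] = 9, s[3] = 8, s[4] = 5, s[5] = 1, s[6] = 6, s[7] = 7, s[8] = 1, s[9] = 8, s[10] = 9, s[11] = 5, s[12] = 2, s[13] = 7, s[14] = 9, s[15] = 4, s[16] = 1, s[17] = 5, s[18] = 6, s[19] = 11, s[20] = 5, s[21] = 4, s[22] = 9, s[23] = 1, s[24] = 10, s[25] = 11.
Since (s[24], s[25]) = (s[0], s[1]) = (10, 11) (two consecutive terms determine the rest), the sequence is periodic with period 24.
(1699 - 0) mod 24 = 19, so s[1699] = s[19] = 11.

11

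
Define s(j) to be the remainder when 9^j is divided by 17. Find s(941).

s(1) = 9,  s(2) = 13,  s(3) = 15,  s(4) = 16,  s(5) = 8,  s(6) = 4,  s(7) = 2,  s(8) = 1,  s(9) = 9.
Since s(9) = s(1) = 9, the sequence is periodic with period 8.
So s(941) = s(1 + ((941-1) mod 8)) = s(5) = 8.

8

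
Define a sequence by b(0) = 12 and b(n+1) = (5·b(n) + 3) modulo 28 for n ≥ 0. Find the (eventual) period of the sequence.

12

Computing terms: b(0) = 12, b(1) = 7, b(2) = 10, b(3) = 25, b(4) = 16, b(5) = 27, b(6) = 26, b(7) = 21, b(8) = 24, b(9) = 11, b(10) = 2, b(11) = 13, b(12) = 12.
The sequence repeats with period 12.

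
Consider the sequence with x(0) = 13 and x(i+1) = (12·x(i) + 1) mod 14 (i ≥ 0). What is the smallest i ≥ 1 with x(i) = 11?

3

We have x(0) = 13,  x(1) = 3,  x(2) = 9,  x(3) = 11,  x(4) = 7,  x(5) = 1,  x(6) = 13.
Since x(6) = x(0) = 13, the sequence is periodic with period 6.
The value 11 first appears (with i ≥ 1) at x(3).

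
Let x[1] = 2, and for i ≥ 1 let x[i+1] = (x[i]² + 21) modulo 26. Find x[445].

24

Computing terms: x[1] = 2,  x[2] = 25,  x[3] = 22,  x[4] = 11,  x[5] = 12,  x[6] = 9,  x[7] = 24,  x[8] = 25.
Since x[8] = x[2] = 25, the sequence is eventually periodic: after a pre-period of length 1 it cycles with period 6.
For i ≥ 2, x[i] depends only on (i - 2) mod 6. (445 - 2) mod 6 = 5, so x[445] = x[7] = 24.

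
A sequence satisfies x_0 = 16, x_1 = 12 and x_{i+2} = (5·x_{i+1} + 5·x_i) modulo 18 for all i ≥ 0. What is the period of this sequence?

9

We have x_0 = 16,  x_1 = 12,  x_2 = 14,  x_3 = 4,  x_4 = 0,  x_5 = 2,  x_6 = 10,  x_7 = 6,  x_8 = 8,  x_9 = 16,  x_{10} = 12.
The sequence repeats with period 9.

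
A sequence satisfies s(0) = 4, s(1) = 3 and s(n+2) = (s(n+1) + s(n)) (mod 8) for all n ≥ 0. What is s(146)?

7

We have s(0) = 4, s(1) = 3, s(2) = 7, s(3) = 2, s(4) = 1, s(5) = 3, s(6) = 4, s(7) = 7, s(8) = 3, s(9) = 2, s(10) = 5, s(11) = 7, s(12) = 4, s(13) = 3.
The sequence repeats with period 12.
(146 - 0) mod 12 = 2, so s(146) = s(2) = 7.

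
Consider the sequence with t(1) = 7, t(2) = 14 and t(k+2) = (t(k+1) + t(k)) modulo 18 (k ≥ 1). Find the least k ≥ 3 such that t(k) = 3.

3

Computing terms: t(1) = 7; t(2) = 14; t(3) = 3; t(4) = 17; t(5) = 2; t(6) = 1; t(7) = 3; t(8) = 4; t(9) = 7; t(10) = 11; t(11) = 0; t(12) = 11; t(13) = 11; t(14) = 4; t(15) = 15; t(16) = 1; t(17) = 16; t(18) = 17; t(19) = 15; t(20) = 14; t(21) = 11; t(22) = 7; t(23) = 0; t(24) = 7; t(25) = 7; t(26) = 14.
The sequence repeats with period 24.
The value 3 first appears (with k ≥ 3) at t(3).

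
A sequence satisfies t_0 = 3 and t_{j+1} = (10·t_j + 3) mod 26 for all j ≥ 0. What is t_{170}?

21

Listing terms: t_0 = 3; t_1 = 7; t_2 = 21; t_3 = 5; t_4 = 1; t_5 = 13; t_6 = 3.
Since t_6 = t_0 = 3, the sequence is periodic with period 6.
(170 - 0) mod 6 = 2, so t_{170} = t_2 = 21.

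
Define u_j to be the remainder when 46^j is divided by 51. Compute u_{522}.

u_0 = 1,  u_1 = 46,  u_2 = 25,  u_3 = 28,  u_4 = 13,  u_5 = 37,  u_6 = 19,  u_7 = 7,  u_8 = 16,  u_9 = 22,  u_{10} = 43,  u_{11} = 40,  u_{12} = 4,  u_{13} = 31,  u_{14} = 49,  u_{15} = 10,  u_{16} = 1.
The sequence repeats with period 16.
(522 - 0) mod 16 = 10, so u_{522} = u_{10} = 43.

43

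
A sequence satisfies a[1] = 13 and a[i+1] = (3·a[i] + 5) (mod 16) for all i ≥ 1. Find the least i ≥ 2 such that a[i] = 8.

8

We have a[1] = 13, a[2] = 12, a[3] = 9, a[4] = 0, a[5] = 5, a[6] = 4, a[7] = 1, a[8] = 8, a[9] = 13.
Since a[9] = a[1] = 13, the sequence is periodic with period 8.
The value 8 first appears (with i ≥ 2) at a[8].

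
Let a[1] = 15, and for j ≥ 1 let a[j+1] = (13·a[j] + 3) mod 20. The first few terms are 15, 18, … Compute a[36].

We have a[1] = 15; a[2] = 18; a[3] = 17; a[4] = 4; a[5] = 15.
Since a[5] = a[1] = 15, the sequence is periodic with period 4.
So a[36] = a[1 + ((36-1) mod 4)] = a[4] = 4.

4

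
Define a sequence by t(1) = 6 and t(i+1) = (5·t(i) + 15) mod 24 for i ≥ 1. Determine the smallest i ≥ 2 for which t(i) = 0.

3

We have t(1) = 6,  t(2) = 21,  t(3) = 0,  t(4) = 15,  t(5) = 18,  t(6) = 9,  t(7) = 12,  t(8) = 3,  t(9) = 6.
The sequence repeats with period 8.
The value 0 first appears (with i ≥ 2) at t(3).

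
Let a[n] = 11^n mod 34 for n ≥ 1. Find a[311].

We have a[1] = 11,  a[2] = 19,  a[3] = 5,  a[4] = 21,  a[5] = 27,  a[6] = 25,  a[7] = 3,  a[8] = 33,  a[9] = 23,  a[10] = 15,  a[11] = 29,  a[12] = 13,  a[13] = 7,  a[14] = 9,  a[15] = 31,  a[16] = 1,  a[17] = 11.
The sequence repeats with period 16.
So a[311] = a[1 + ((311-1) mod 16)] = a[7] = 3.

3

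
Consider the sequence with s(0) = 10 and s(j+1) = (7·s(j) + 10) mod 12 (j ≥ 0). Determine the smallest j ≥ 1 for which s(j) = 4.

We have s(0) = 10; s(1) = 8; s(2) = 6; s(3) = 4; s(4) = 2; s(5) = 0; s(6) = 10.
Since s(6) = s(0) = 10, the sequence is periodic with period 6.
The value 4 first appears (with j ≥ 1) at s(3).

3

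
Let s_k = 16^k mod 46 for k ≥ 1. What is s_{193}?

4

Computing terms: s_1 = 16,  s_2 = 26,  s_3 = 2,  s_4 = 32,  s_5 = 6,  s_6 = 4,  s_7 = 18,  s_8 = 12,  s_9 = 8,  s_{10} = 36,  s_{11} = 24,  s_{12} = 16.
Since s_{12} = s_1 = 16, the sequence is periodic with period 11.
So s_{193} = s_{1 + ((193-1) mod 11)} = s_6 = 4.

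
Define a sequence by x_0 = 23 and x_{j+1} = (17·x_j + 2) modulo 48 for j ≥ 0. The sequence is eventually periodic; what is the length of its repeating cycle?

8

Listing terms: x_0 = 23,  x_1 = 9,  x_2 = 11,  x_3 = 45,  x_4 = 47,  x_5 = 33,  x_6 = 35,  x_7 = 21,  x_8 = 23.
Since x_8 = x_0 = 23, the sequence is periodic with period 8.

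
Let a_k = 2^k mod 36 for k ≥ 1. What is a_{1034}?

We have a_1 = 2,  a_2 = 4,  a_3 = 8,  a_4 = 16,  a_5 = 32,  a_6 = 28,  a_7 = 20,  a_8 = 4.
Since a_8 = a_2 = 4, the sequence is eventually periodic: after a pre-period of length 1 it cycles with period 6.
For k ≥ 2, a_k depends only on (k - 2) mod 6. (1034 - 2) mod 6 = 0, so a_{1034} = a_2 = 4.

4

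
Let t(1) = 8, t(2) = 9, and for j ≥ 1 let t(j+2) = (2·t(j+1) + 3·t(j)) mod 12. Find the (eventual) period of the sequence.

4

t(1) = 8; t(2) = 9; t(3) = 6; t(4) = 3; t(5) = 0; t(6) = 9; t(7) = 6.
Since (t(6), t(7)) = (t(2), t(3)) = (9, 6) (two consecutive terms determine the rest), the sequence is eventually periodic: after a pre-period of length 1 it cycles with period 4.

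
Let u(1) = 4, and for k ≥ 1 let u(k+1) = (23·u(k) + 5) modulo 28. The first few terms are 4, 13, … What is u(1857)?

24

u(1) = 4,  u(2) = 13,  u(3) = 24,  u(4) = 25,  u(5) = 20,  u(6) = 17,  u(7) = 4.
Since u(7) = u(1) = 4, the sequence is periodic with period 6.
(1857 - 1) mod 6 = 2, so u(1857) = u(3) = 24.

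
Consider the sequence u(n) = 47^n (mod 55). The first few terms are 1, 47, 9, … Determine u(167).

Computing terms: u(0) = 1, u(1) = 47, u(2) = 9, u(3) = 38, u(4) = 26, u(5) = 12, u(6) = 14, u(7) = 53, u(8) = 16, u(9) = 37, u(10) = 34, u(11) = 3, u(12) = 31, u(13) = 27, u(14) = 4, u(15) = 23, u(16) = 36, u(17) = 42, u(18) = 49, u(19) = 48, u(20) = 1.
Since u(20) = u(0) = 1, the sequence is periodic with period 20.
So u(167) = u(0 + ((167-0) mod 20)) = u(7) = 53.

53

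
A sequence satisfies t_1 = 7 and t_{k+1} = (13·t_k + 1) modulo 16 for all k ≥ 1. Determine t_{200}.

6

t_1 = 7,  t_2 = 12,  t_3 = 13,  t_4 = 10,  t_5 = 3,  t_6 = 8,  t_7 = 9,  t_8 = 6,  t_9 = 15,  t_{10} = 4,  t_{11} = 5,  t_{12} = 2,  t_{13} = 11,  t_{14} = 0,  t_{15} = 1,  t_{16} = 14,  t_{17} = 7.
The sequence repeats with period 16.
(200 - 1) mod 16 = 7, so t_{200} = t_8 = 6.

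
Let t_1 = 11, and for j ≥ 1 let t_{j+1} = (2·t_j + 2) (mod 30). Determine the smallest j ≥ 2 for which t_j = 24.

Listing terms: t_1 = 11; t_2 = 24; t_3 = 20; t_4 = 12; t_5 = 26; t_6 = 24.
Since t_6 = t_2 = 24, the sequence is eventually periodic: after a pre-period of length 1 it cycles with period 4.
The value 24 first appears (with j ≥ 2) at t_2.

2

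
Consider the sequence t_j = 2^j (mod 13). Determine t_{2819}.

7

t_0 = 1,  t_1 = 2,  t_2 = 4,  t_3 = 8,  t_4 = 3,  t_5 = 6,  t_6 = 12,  t_7 = 11,  t_8 = 9,  t_9 = 5,  t_{10} = 10,  t_{11} = 7,  t_{12} = 1.
The sequence repeats with period 12.
(2819 - 0) mod 12 = 11, so t_{2819} = t_{11} = 7.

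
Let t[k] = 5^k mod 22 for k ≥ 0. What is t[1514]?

t[0] = 1, t[1] = 5, t[2] = 3, t[3] = 15, t[4] = 9, t[5] = 1.
Since t[5] = t[0] = 1, the sequence is periodic with period 5.
(1514 - 0) mod 5 = 4, so t[1514] = t[4] = 9.

9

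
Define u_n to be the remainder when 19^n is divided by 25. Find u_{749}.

We have u_1 = 19; u_2 = 11; u_3 = 9; u_4 = 21; u_5 = 24; u_6 = 6; u_7 = 14; u_8 = 16; u_9 = 4; u_{10} = 1; u_{11} = 19.
The sequence repeats with period 10.
(749 - 1) mod 10 = 8, so u_{749} = u_9 = 4.

4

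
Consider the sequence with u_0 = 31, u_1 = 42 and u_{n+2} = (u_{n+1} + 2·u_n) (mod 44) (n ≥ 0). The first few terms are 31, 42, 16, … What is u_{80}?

Listing terms: u_0 = 31, u_1 = 42, u_2 = 16, u_3 = 12, u_4 = 0, u_5 = 24, u_6 = 24, u_7 = 28, u_8 = 32, u_9 = 0, u_{10} = 20, u_{11} = 20, u_{12} = 16, u_{13} = 12.
Since (u_{12}, u_{13}) = (u_2, u_3) = (16, 12) (two consecutive terms determine the rest), the sequence is eventually periodic: after a pre-period of length 2 it cycles with period 10.
For n ≥ 2, u_n depends only on (n - 2) mod 10. (80 - 2) mod 10 = 8, so u_{80} = u_{10} = 20.

20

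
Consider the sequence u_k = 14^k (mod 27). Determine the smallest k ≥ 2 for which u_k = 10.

12

Computing terms: u_1 = 14, u_2 = 7, u_3 = 17, u_4 = 22, u_5 = 11, u_6 = 19, u_7 = 23, u_8 = 25, u_9 = 26, u_{10} = 13, u_{11} = 20, u_{12} = 10, u_{13} = 5, u_{14} = 16, u_{15} = 8, u_{16} = 4, u_{17} = 2, u_{18} = 1, u_{19} = 14.
Since u_{19} = u_1 = 14, the sequence is periodic with period 18.
The value 10 first appears (with k ≥ 2) at u_{12}.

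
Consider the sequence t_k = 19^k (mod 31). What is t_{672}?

4

We have t_1 = 19,  t_2 = 20,  t_3 = 8,  t_4 = 28,  t_5 = 5,  t_6 = 2,  t_7 = 7,  t_8 = 9,  t_9 = 16,  t_{10} = 25,  t_{11} = 10,  t_{12} = 4,  t_{13} = 14,  t_{14} = 18,  t_{15} = 1,  t_{16} = 19.
The sequence repeats with period 15.
(672 - 1) mod 15 = 11, so t_{672} = t_{12} = 4.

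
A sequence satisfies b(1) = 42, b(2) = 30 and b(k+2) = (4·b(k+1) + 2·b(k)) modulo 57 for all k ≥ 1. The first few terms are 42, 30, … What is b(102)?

Listing terms: b(1) = 42,  b(2) = 30,  b(3) = 33,  b(4) = 21,  b(5) = 36,  b(6) = 15,  b(7) = 18,  b(8) = 45,  b(9) = 45,  b(10) = 42,  b(11) = 30.
Since (b(10), b(11)) = (b(1), b(2)) = (42, 30) (two consecutive terms determine the rest), the sequence is periodic with period 9.
(102 - 1) mod 9 = 2, so b(102) = b(3) = 33.

33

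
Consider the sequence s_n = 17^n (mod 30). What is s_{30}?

19

Computing terms: s_1 = 17, s_2 = 19, s_3 = 23, s_4 = 1, s_5 = 17.
Since s_5 = s_1 = 17, the sequence is periodic with period 4.
(30 - 1) mod 4 = 1, so s_{30} = s_2 = 19.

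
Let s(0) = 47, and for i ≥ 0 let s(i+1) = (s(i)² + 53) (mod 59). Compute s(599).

19

Computing terms: s(0) = 47, s(1) = 20, s(2) = 40, s(3) = 1, s(4) = 54, s(5) = 19, s(6) = 1.
Since s(6) = s(3) = 1, the sequence is eventually periodic: after a pre-period of length 3 it cycles with period 3.
For i ≥ 3, s(i) depends only on (i - 3) mod 3. (599 - 3) mod 3 = 2, so s(599) = s(5) = 19.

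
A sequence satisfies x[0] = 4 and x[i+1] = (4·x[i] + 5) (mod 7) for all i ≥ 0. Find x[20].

5

x[0] = 4,  x[1] = 0,  x[2] = 5,  x[3] = 4.
Since x[3] = x[0] = 4, the sequence is periodic with period 3.
(20 - 0) mod 3 = 2, so x[20] = x[2] = 5.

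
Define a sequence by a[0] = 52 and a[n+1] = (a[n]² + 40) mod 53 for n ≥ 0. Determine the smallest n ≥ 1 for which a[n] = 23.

8

Listing terms: a[0] = 52; a[1] = 41; a[2] = 25; a[3] = 29; a[4] = 33; a[5] = 16; a[6] = 31; a[7] = 47; a[8] = 23; a[9] = 39; a[10] = 24; a[11] = 33.
Since a[11] = a[4] = 33, the sequence is eventually periodic: after a pre-period of length 4 it cycles with period 7.
The value 23 first appears (with n ≥ 1) at a[8].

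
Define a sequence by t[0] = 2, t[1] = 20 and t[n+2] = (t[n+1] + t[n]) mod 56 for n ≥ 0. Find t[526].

We have t[0] = 2; t[1] = 20; t[2] = 22; t[3] = 42; t[4] = 8; t[5] = 50; t[6] = 2; t[7] = 52; t[8] = 54; t[9] = 50; t[10] = 48; t[11] = 42; t[12] = 34; t[13] = 20; t[14] = 54; t[15] = 18; t[16] = 16; t[17] = 34; t[18] = 50; t[19] = 28; t[20] = 22; t[21] = 50; t[22] = 16; t[23] = 10; t[24] = 26; t[25] = 36; t[26] = 6; t[27] = 42; t[28] = 48; t[29] = 34; t[30] = 26; t[31] = 4; t[32] = 30; t[33] = 34; t[34] = 8; t[35] = 42; t[36] = 50; t[37] = 36; t[38] = 30; t[39] = 10; t[40] = 40; t[41] = 50; t[42] = 34; t[43] = 28; t[44] = 6; t[45] = 34; t[46] = 40; t[47] = 18; t[48] = 2; t[49] = 20.
Since (t[48], t[49]) = (t[0], t[1]) = (2, 20) (two consecutive terms determine the rest), the sequence is periodic with period 48.
So t[526] = t[0 + ((526-0) mod 48)] = t[46] = 40.

40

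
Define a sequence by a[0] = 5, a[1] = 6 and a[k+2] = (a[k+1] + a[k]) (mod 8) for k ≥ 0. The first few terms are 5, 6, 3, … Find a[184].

a[0] = 5,  a[1] = 6,  a[2] = 3,  a[3] = 1,  a[4] = 4,  a[5] = 5,  a[6] = 1,  a[7] = 6,  a[8] = 7,  a[9] = 5,  a[10] = 4,  a[11] = 1,  a[12] = 5,  a[13] = 6.
Since (a[12], a[13]) = (a[0], a[1]) = (5, 6) (two consecutive terms determine the rest), the sequence is periodic with period 12.
So a[184] = a[0 + ((184-0) mod 12)] = a[4] = 4.

4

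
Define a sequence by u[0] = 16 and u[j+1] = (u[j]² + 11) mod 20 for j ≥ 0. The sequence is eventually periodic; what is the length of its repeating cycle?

6

Computing terms: u[0] = 16, u[1] = 7, u[2] = 0, u[3] = 11, u[4] = 12, u[5] = 15, u[6] = 16.
Since u[6] = u[0] = 16, the sequence is periodic with period 6.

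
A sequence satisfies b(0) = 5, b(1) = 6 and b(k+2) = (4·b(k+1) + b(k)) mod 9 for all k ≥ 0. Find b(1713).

6

We have b(0) = 5; b(1) = 6; b(2) = 2; b(3) = 5; b(4) = 4; b(5) = 3; b(6) = 7; b(7) = 4; b(8) = 5; b(9) = 6.
Since (b(8), b(9)) = (b(0), b(1)) = (5, 6) (two consecutive terms determine the rest), the sequence is periodic with period 8.
(1713 - 0) mod 8 = 1, so b(1713) = b(1) = 6.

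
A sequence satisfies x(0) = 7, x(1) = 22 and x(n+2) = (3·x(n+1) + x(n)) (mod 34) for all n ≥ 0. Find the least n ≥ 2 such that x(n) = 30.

22

We have x(0) = 7, x(1) = 22, x(2) = 5, x(3) = 3, x(4) = 14, x(5) = 11, x(6) = 13, x(7) = 16, x(8) = 27, x(9) = 29, x(10) = 12, x(11) = 31, x(12) = 3, x(13) = 6, x(14) = 21, x(15) = 1, x(16) = 24, x(17) = 5, x(18) = 5, x(19) = 20, x(20) = 31, x(21) = 11, x(22) = 30, x(23) = 33, x(24) = 27, x(25) = 12, x(26) = 29, x(27) = 31, x(28) = 20, x(29) = 23, x(30) = 21, x(31) = 18, x(32) = 7, x(33) = 5, x(34) = 22, x(35) = 3, x(36) = 31, x(37) = 28, x(38) = 13, x(39) = 33, x(40) = 10, x(41) = 29, x(42) = 29, x(43) = 14, x(44) = 3, x(45) = 23, x(46) = 4, x(47) = 1, x(48) = 7, x(49) = 22.
The sequence repeats with period 48.
The value 30 first appears (with n ≥ 2) at x(22).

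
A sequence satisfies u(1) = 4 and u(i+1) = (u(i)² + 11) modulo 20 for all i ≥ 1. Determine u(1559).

We have u(1) = 4; u(2) = 7; u(3) = 0; u(4) = 11; u(5) = 12; u(6) = 15; u(7) = 16; u(8) = 7.
Since u(8) = u(2) = 7, the sequence is eventually periodic: after a pre-period of length 1 it cycles with period 6.
For i ≥ 2, u(i) depends only on (i - 2) mod 6. (1559 - 2) mod 6 = 3, so u(1559) = u(5) = 12.

12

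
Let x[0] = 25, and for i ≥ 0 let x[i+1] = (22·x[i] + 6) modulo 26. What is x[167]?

18

We have x[0] = 25,  x[1] = 10,  x[2] = 18,  x[3] = 12,  x[4] = 10.
Since x[4] = x[1] = 10, the sequence is eventually periodic: after a pre-period of length 1 it cycles with period 3.
For i ≥ 1, x[i] depends only on (i - 1) mod 3. (167 - 1) mod 3 = 1, so x[167] = x[2] = 18.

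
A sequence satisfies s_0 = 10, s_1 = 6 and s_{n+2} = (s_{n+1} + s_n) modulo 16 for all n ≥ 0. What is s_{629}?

Listing terms: s_0 = 10; s_1 = 6; s_2 = 0; s_3 = 6; s_4 = 6; s_5 = 12; s_6 = 2; s_7 = 14; s_8 = 0; s_9 = 14; s_{10} = 14; s_{11} = 12; s_{12} = 10; s_{13} = 6.
Since (s_{12}, s_{13}) = (s_0, s_1) = (10, 6) (two consecutive terms determine the rest), the sequence is periodic with period 12.
(629 - 0) mod 12 = 5, so s_{629} = s_5 = 12.

12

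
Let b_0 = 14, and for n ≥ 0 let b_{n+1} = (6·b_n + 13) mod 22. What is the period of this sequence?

We have b_0 = 14; b_1 = 9; b_2 = 1; b_3 = 19; b_4 = 17; b_5 = 5; b_6 = 21; b_7 = 7; b_8 = 11; b_9 = 13; b_{10} = 3; b_{11} = 9.
Since b_{11} = b_1 = 9, the sequence is eventually periodic: after a pre-period of length 1 it cycles with period 10.

10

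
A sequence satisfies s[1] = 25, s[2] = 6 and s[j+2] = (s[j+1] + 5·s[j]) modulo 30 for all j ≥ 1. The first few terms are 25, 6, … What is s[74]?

6

s[1] = 25, s[2] = 6, s[3] = 11, s[4] = 11, s[5] = 6, s[6] = 1, s[7] = 1, s[8] = 6, s[9] = 11.
Since (s[8], s[9]) = (s[2], s[3]) = (6, 11) (two consecutive terms determine the rest), the sequence is eventually periodic: after a pre-period of length 1 it cycles with period 6.
For j ≥ 2, s[j] depends only on (j - 2) mod 6. (74 - 2) mod 6 = 0, so s[74] = s[2] = 6.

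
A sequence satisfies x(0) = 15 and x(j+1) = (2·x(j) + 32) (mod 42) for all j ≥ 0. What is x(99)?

x(0) = 15; x(1) = 20; x(2) = 30; x(3) = 8; x(4) = 6; x(5) = 2; x(6) = 36; x(7) = 20.
Since x(7) = x(1) = 20, the sequence is eventually periodic: after a pre-period of length 1 it cycles with period 6.
For j ≥ 1, x(j) depends only on (j - 1) mod 6. (99 - 1) mod 6 = 2, so x(99) = x(3) = 8.

8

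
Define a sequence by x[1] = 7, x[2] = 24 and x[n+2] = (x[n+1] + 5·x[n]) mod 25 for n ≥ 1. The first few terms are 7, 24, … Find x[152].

Listing terms: x[1] = 7; x[2] = 24; x[3] = 9; x[4] = 4; x[5] = 24; x[6] = 19; x[7] = 14; x[8] = 9; x[9] = 4.
Since (x[8], x[9]) = (x[3], x[4]) = (9, 4) (two consecutive terms determine the rest), the sequence is eventually periodic: after a pre-period of length 2 it cycles with period 5.
For n ≥ 3, x[n] depends only on (n - 3) mod 5. (152 - 3) mod 5 = 4, so x[152] = x[7] = 14.

14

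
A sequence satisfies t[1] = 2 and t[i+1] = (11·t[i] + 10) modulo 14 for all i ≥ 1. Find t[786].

Listing terms: t[1] = 2; t[2] = 4; t[3] = 12; t[4] = 2.
Since t[4] = t[1] = 2, the sequence is periodic with period 3.
(786 - 1) mod 3 = 2, so t[786] = t[3] = 12.

12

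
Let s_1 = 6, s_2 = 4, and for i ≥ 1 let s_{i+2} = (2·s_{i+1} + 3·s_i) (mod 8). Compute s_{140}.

0

s_1 = 6; s_2 = 4; s_3 = 2; s_4 = 0; s_5 = 6; s_6 = 4.
Since (s_5, s_6) = (s_1, s_2) = (6, 4) (two consecutive terms determine the rest), the sequence is periodic with period 4.
(140 - 1) mod 4 = 3, so s_{140} = s_4 = 0.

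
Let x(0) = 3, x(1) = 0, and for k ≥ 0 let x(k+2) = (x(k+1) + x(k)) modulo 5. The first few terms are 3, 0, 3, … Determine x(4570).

Listing terms: x(0) = 3, x(1) = 0, x(2) = 3, x(3) = 3, x(4) = 1, x(5) = 4, x(6) = 0, x(7) = 4, x(8) = 4, x(9) = 3, x(10) = 2, x(11) = 0, x(12) = 2, x(13) = 2, x(14) = 4, x(15) = 1, x(16) = 0, x(17) = 1, x(18) = 1, x(19) = 2, x(20) = 3, x(21) = 0.
The sequence repeats with period 20.
(4570 - 0) mod 20 = 10, so x(4570) = x(10) = 2.

2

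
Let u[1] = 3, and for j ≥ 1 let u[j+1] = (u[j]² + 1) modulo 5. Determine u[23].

u[1] = 3, u[2] = 0, u[3] = 1, u[4] = 2, u[5] = 0.
Since u[5] = u[2] = 0, the sequence is eventually periodic: after a pre-period of length 1 it cycles with period 3.
For j ≥ 2, u[j] depends only on (j - 2) mod 3. (23 - 2) mod 3 = 0, so u[23] = u[2] = 0.

0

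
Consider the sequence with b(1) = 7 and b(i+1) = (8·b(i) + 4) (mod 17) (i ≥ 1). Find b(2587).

8

Computing terms: b(1) = 7; b(2) = 9; b(3) = 8; b(4) = 0; b(5) = 4; b(6) = 2; b(7) = 3; b(8) = 11; b(9) = 7.
Since b(9) = b(1) = 7, the sequence is periodic with period 8.
So b(2587) = b(1 + ((2587-1) mod 8)) = b(3) = 8.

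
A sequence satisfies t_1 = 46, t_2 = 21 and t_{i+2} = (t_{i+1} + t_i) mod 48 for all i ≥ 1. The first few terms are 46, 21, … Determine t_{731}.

Computing terms: t_1 = 46,  t_2 = 21,  t_3 = 19,  t_4 = 40,  t_5 = 11,  t_6 = 3,  t_7 = 14,  t_8 = 17,  t_9 = 31,  t_{10} = 0,  t_{11} = 31,  t_{12} = 31,  t_{13} = 14,  t_{14} = 45,  t_{15} = 11,  t_{16} = 8,  t_{17} = 19,  t_{18} = 27,  t_{19} = 46,  t_{20} = 25,  t_{21} = 23,  t_{22} = 0,  t_{23} = 23,  t_{24} = 23,  t_{25} = 46,  t_{26} = 21.
The sequence repeats with period 24.
(731 - 1) mod 24 = 10, so t_{731} = t_{11} = 31.

31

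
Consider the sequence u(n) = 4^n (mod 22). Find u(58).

Listing terms: u(0) = 1, u(1) = 4, u(2) = 16, u(3) = 20, u(4) = 14, u(5) = 12, u(6) = 4.
Since u(6) = u(1) = 4, the sequence is eventually periodic: after a pre-period of length 1 it cycles with period 5.
For n ≥ 1, u(n) depends only on (n - 1) mod 5. (58 - 1) mod 5 = 2, so u(58) = u(3) = 20.

20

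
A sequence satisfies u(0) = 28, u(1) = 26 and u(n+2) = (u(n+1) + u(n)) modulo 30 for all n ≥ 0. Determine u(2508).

Listing terms: u(0) = 28; u(1) = 26; u(2) = 24; u(3) = 20; u(4) = 14; u(5) = 4; u(6) = 18; u(7) = 22; u(8) = 10; u(9) = 2; u(10) = 12; u(11) = 14; u(12) = 26; u(13) = 10; u(14) = 6; u(15) = 16; u(16) = 22; u(17) = 8; u(18) = 0; u(19) = 8; u(20) = 8; u(21) = 16; u(22) = 24; u(23) = 10; u(24) = 4; u(25) = 14; u(26) = 18; u(27) = 2; u(28) = 20; u(29) = 22; u(30) = 12; u(31) = 4; u(32) = 16; u(33) = 20; u(34) = 6; u(35) = 26; u(36) = 2; u(37) = 28; u(38) = 0; u(39) = 28; u(40) = 28; u(41) = 26.
Since (u(40), u(41)) = (u(0), u(1)) = (28, 26) (two consecutive terms determine the rest), the sequence is periodic with period 40.
So u(2508) = u(0 + ((2508-0) mod 40)) = u(28) = 20.

20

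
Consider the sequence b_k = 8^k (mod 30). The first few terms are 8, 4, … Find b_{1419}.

2

b_1 = 8,  b_2 = 4,  b_3 = 2,  b_4 = 16,  b_5 = 8.
Since b_5 = b_1 = 8, the sequence is periodic with period 4.
So b_{1419} = b_{1 + ((1419-1) mod 4)} = b_3 = 2.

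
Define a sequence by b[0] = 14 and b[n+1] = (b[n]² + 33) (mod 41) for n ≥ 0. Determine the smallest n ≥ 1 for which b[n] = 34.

b[0] = 14, b[1] = 24, b[2] = 35, b[3] = 28, b[4] = 38, b[5] = 1, b[6] = 34, b[7] = 0, b[8] = 33, b[9] = 15, b[10] = 12, b[11] = 13, b[12] = 38.
Since b[12] = b[4] = 38, the sequence is eventually periodic: after a pre-period of length 4 it cycles with period 8.
The value 34 first appears (with n ≥ 1) at b[6].

6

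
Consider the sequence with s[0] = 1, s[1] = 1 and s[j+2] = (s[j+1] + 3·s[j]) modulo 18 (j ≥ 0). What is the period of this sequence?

3

s[0] = 1, s[1] = 1, s[2] = 4, s[3] = 7, s[4] = 1, s[5] = 4.
Since (s[4], s[5]) = (s[1], s[2]) = (1, 4) (two consecutive terms determine the rest), the sequence is eventually periodic: after a pre-period of length 1 it cycles with period 3.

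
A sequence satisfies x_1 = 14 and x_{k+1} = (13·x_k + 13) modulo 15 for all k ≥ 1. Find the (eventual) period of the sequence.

12

Listing terms: x_1 = 14,  x_2 = 0,  x_3 = 13,  x_4 = 2,  x_5 = 9,  x_6 = 10,  x_7 = 8,  x_8 = 12,  x_9 = 4,  x_{10} = 5,  x_{11} = 3,  x_{12} = 7,  x_{13} = 14.
Since x_{13} = x_1 = 14, the sequence is periodic with period 12.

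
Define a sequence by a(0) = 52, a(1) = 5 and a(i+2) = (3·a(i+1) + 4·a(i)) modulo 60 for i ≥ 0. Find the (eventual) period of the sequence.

Listing terms: a(0) = 52; a(1) = 5; a(2) = 43; a(3) = 29; a(4) = 19; a(5) = 53; a(6) = 55; a(7) = 17; a(8) = 31; a(9) = 41; a(10) = 7; a(11) = 5; a(12) = 43.
Since (a(11), a(12)) = (a(1), a(2)) = (5, 43) (two consecutive terms determine the rest), the sequence is eventually periodic: after a pre-period of length 1 it cycles with period 10.

10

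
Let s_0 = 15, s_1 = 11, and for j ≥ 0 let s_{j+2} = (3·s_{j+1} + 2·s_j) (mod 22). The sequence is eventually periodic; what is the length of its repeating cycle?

30

We have s_0 = 15, s_1 = 11, s_2 = 19, s_3 = 13, s_4 = 11, s_5 = 15, s_6 = 1, s_7 = 11, s_8 = 13, s_9 = 17, s_{10} = 11, s_{11} = 1, s_{12} = 3, s_{13} = 11, s_{14} = 17, s_{15} = 7, s_{16} = 11, s_{17} = 3, s_{18} = 9, s_{19} = 11, s_{20} = 7, s_{21} = 21, s_{22} = 11, s_{23} = 9, s_{24} = 5, s_{25} = 11, s_{26} = 21, s_{27} = 19, s_{28} = 11, s_{29} = 5, s_{30} = 15, s_{31} = 11.
Since (s_{30}, s_{31}) = (s_0, s_1) = (15, 11) (two consecutive terms determine the rest), the sequence is periodic with period 30.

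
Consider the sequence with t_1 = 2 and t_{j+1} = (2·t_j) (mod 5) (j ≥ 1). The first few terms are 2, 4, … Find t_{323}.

3

Listing terms: t_1 = 2, t_2 = 4, t_3 = 3, t_4 = 1, t_5 = 2.
Since t_5 = t_1 = 2, the sequence is periodic with period 4.
(323 - 1) mod 4 = 2, so t_{323} = t_3 = 3.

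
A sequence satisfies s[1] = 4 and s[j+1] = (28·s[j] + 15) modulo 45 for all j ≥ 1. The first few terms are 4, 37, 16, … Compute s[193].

s[1] = 4; s[2] = 37; s[3] = 16; s[4] = 13; s[5] = 19; s[6] = 7; s[7] = 31; s[8] = 28; s[9] = 34; s[10] = 22; s[11] = 1; s[12] = 43; s[13] = 4.
The sequence repeats with period 12.
(193 - 1) mod 12 = 0, so s[193] = s[1] = 4.

4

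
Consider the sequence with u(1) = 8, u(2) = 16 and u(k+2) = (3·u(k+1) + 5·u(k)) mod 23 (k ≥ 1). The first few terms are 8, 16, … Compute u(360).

22

Computing terms: u(1) = 8,  u(2) = 16,  u(3) = 19,  u(4) = 22,  u(5) = 0,  u(6) = 18,  u(7) = 8,  u(8) = 22,  u(9) = 14,  u(10) = 14,  u(11) = 20,  u(12) = 15,  u(13) = 7,  u(14) = 4,  u(15) = 1,  u(16) = 0,  u(17) = 5,  u(18) = 15,  u(19) = 1,  u(20) = 9,  u(21) = 9,  u(22) = 3,  u(23) = 8,  u(24) = 16.
Since (u(23), u(24)) = (u(1), u(2)) = (8, 16) (two consecutive terms determine the rest), the sequence is periodic with period 22.
So u(360) = u(1 + ((360-1) mod 22)) = u(8) = 22.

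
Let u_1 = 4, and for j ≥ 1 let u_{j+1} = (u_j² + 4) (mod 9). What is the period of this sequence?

Listing terms: u_1 = 4,  u_2 = 2,  u_3 = 8,  u_4 = 5,  u_5 = 2.
Since u_5 = u_2 = 2, the sequence is eventually periodic: after a pre-period of length 1 it cycles with period 3.

3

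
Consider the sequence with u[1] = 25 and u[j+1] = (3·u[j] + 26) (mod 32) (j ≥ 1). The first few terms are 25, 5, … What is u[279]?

9

Computing terms: u[1] = 25, u[2] = 5, u[3] = 9, u[4] = 21, u[5] = 25.
Since u[5] = u[1] = 25, the sequence is periodic with period 4.
(279 - 1) mod 4 = 2, so u[279] = u[3] = 9.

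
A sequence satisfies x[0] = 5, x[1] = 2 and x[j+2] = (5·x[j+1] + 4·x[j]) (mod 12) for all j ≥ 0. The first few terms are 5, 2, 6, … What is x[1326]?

x[0] = 5,  x[1] = 2,  x[2] = 6,  x[3] = 2,  x[4] = 10,  x[5] = 10,  x[6] = 6,  x[7] = 10,  x[8] = 2,  x[9] = 2,  x[10] = 6.
Since (x[9], x[10]) = (x[1], x[2]) = (2, 6) (two consecutive terms determine the rest), the sequence is eventually periodic: after a pre-period of length 1 it cycles with period 8.
For j ≥ 1, x[j] depends only on (j - 1) mod 8. (1326 - 1) mod 8 = 5, so x[1326] = x[6] = 6.

6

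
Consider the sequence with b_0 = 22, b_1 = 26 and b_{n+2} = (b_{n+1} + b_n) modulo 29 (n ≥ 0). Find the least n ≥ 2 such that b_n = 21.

Listing terms: b_0 = 22; b_1 = 26; b_2 = 19; b_3 = 16; b_4 = 6; b_5 = 22; b_6 = 28; b_7 = 21; b_8 = 20; b_9 = 12; b_{10} = 3; b_{11} = 15; b_{12} = 18; b_{13} = 4; b_{14} = 22; b_{15} = 26.
Since (b_{14}, b_{15}) = (b_0, b_1) = (22, 26) (two consecutive terms determine the rest), the sequence is periodic with period 14.
The value 21 first appears (with n ≥ 2) at b_7.

7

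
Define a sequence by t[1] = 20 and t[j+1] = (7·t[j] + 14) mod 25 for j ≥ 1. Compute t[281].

20

t[1] = 20,  t[2] = 4,  t[3] = 17,  t[4] = 8,  t[5] = 20.
The sequence repeats with period 4.
(281 - 1) mod 4 = 0, so t[281] = t[1] = 20.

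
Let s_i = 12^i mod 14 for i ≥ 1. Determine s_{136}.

We have s_1 = 12; s_2 = 4; s_3 = 6; s_4 = 2; s_5 = 10; s_6 = 8; s_7 = 12.
Since s_7 = s_1 = 12, the sequence is periodic with period 6.
(136 - 1) mod 6 = 3, so s_{136} = s_4 = 2.

2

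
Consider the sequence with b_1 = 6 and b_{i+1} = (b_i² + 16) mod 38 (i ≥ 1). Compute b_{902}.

We have b_1 = 6, b_2 = 14, b_3 = 22, b_4 = 6.
Since b_4 = b_1 = 6, the sequence is periodic with period 3.
(902 - 1) mod 3 = 1, so b_{902} = b_2 = 14.

14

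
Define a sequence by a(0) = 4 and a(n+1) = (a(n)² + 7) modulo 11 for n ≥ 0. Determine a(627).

5

We have a(0) = 4; a(1) = 1; a(2) = 8; a(3) = 5; a(4) = 10; a(5) = 8.
Since a(5) = a(2) = 8, the sequence is eventually periodic: after a pre-period of length 2 it cycles with period 3.
For n ≥ 2, a(n) depends only on (n - 2) mod 3. (627 - 2) mod 3 = 1, so a(627) = a(3) = 5.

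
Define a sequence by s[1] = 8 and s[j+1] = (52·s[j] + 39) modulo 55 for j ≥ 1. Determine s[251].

19

Listing terms: s[1] = 8, s[2] = 15, s[3] = 49, s[4] = 2, s[5] = 33, s[6] = 50, s[7] = 54, s[8] = 42, s[9] = 23, s[10] = 25, s[11] = 19, s[12] = 37, s[13] = 38, s[14] = 35, s[15] = 44, s[16] = 17, s[17] = 43, s[18] = 20, s[19] = 34, s[20] = 47, s[21] = 8.
The sequence repeats with period 20.
(251 - 1) mod 20 = 10, so s[251] = s[11] = 19.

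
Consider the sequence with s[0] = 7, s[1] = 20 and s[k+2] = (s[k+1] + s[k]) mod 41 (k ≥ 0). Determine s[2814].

Computing terms: s[0] = 7, s[1] = 20, s[2] = 27, s[3] = 6, s[4] = 33, s[5] = 39, s[6] = 31, s[7] = 29, s[8] = 19, s[9] = 7, s[10] = 26, s[11] = 33, s[12] = 18, s[13] = 10, s[14] = 28, s[15] = 38, s[16] = 25, s[17] = 22, s[18] = 6, s[19] = 28, s[20] = 34, s[21] = 21, s[22] = 14, s[23] = 35, s[24] = 8, s[25] = 2, s[26] = 10, s[27] = 12, s[28] = 22, s[29] = 34, s[30] = 15, s[31] = 8, s[32] = 23, s[33] = 31, s[34] = 13, s[35] = 3, s[36] = 16, s[37] = 19, s[38] = 35, s[39] = 13, s[40] = 7, s[41] = 20.
The sequence repeats with period 40.
(2814 - 0) mod 40 = 14, so s[2814] = s[14] = 28.

28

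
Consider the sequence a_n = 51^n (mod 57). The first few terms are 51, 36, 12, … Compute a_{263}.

a_1 = 51,  a_2 = 36,  a_3 = 12,  a_4 = 42,  a_5 = 33,  a_6 = 30,  a_7 = 48,  a_8 = 54,  a_9 = 18,  a_{10} = 6,  a_{11} = 21,  a_{12} = 45,  a_{13} = 15,  a_{14} = 24,  a_{15} = 27,  a_{16} = 9,  a_{17} = 3,  a_{18} = 39,  a_{19} = 51.
The sequence repeats with period 18.
So a_{263} = a_{1 + ((263-1) mod 18)} = a_{11} = 21.

21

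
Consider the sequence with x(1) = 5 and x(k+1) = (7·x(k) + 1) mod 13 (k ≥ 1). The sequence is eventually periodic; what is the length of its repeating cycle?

12

Listing terms: x(1) = 5, x(2) = 10, x(3) = 6, x(4) = 4, x(5) = 3, x(6) = 9, x(7) = 12, x(8) = 7, x(9) = 11, x(10) = 0, x(11) = 1, x(12) = 8, x(13) = 5.
The sequence repeats with period 12.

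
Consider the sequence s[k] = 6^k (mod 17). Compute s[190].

9

Listing terms: s[0] = 1,  s[1] = 6,  s[2] = 2,  s[3] = 12,  s[4] = 4,  s[5] = 7,  s[6] = 8,  s[7] = 14,  s[8] = 16,  s[9] = 11,  s[10] = 15,  s[11] = 5,  s[12] = 13,  s[13] = 10,  s[14] = 9,  s[15] = 3,  s[16] = 1.
Since s[16] = s[0] = 1, the sequence is periodic with period 16.
So s[190] = s[0 + ((190-0) mod 16)] = s[14] = 9.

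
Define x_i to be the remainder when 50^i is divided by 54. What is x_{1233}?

26

Listing terms: x_0 = 1; x_1 = 50; x_2 = 16; x_3 = 44; x_4 = 40; x_5 = 2; x_6 = 46; x_7 = 32; x_8 = 34; x_9 = 26; x_{10} = 4; x_{11} = 38; x_{12} = 10; x_{13} = 14; x_{14} = 52; x_{15} = 8; x_{16} = 22; x_{17} = 20; x_{18} = 28; x_{19} = 50.
Since x_{19} = x_1 = 50, the sequence is eventually periodic: after a pre-period of length 1 it cycles with period 18.
For i ≥ 1, x_i depends only on (i - 1) mod 18. (1233 - 1) mod 18 = 8, so x_{1233} = x_9 = 26.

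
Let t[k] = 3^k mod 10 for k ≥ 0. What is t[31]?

t[0] = 1,  t[1] = 3,  t[2] = 9,  t[3] = 7,  t[4] = 1.
Since t[4] = t[0] = 1, the sequence is periodic with period 4.
(31 - 0) mod 4 = 3, so t[31] = t[3] = 7.

7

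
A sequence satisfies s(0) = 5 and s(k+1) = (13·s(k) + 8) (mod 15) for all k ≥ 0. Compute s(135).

Computing terms: s(0) = 5,  s(1) = 13,  s(2) = 12,  s(3) = 14,  s(4) = 10,  s(5) = 3,  s(6) = 2,  s(7) = 4,  s(8) = 0,  s(9) = 8,  s(10) = 7,  s(11) = 9,  s(12) = 5.
The sequence repeats with period 12.
So s(135) = s(0 + ((135-0) mod 12)) = s(3) = 14.

14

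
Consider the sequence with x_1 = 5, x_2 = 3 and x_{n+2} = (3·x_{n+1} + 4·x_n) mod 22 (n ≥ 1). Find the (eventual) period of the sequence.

x_1 = 5,  x_2 = 3,  x_3 = 7,  x_4 = 11,  x_5 = 17,  x_6 = 7,  x_7 = 1,  x_8 = 9,  x_9 = 9,  x_{10} = 19,  x_{11} = 5,  x_{12} = 3.
Since (x_{11}, x_{12}) = (x_1, x_2) = (5, 3) (two consecutive terms determine the rest), the sequence is periodic with period 10.

10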